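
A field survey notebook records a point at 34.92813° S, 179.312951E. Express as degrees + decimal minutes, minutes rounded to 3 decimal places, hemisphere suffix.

34° 55.688′ S, 179° 18.777′ E

φ: minutes = (34.928130 − 34) × 60 = 55.68780
Longitude: 179° + 0.312951 × 60 = 179° 18.77706′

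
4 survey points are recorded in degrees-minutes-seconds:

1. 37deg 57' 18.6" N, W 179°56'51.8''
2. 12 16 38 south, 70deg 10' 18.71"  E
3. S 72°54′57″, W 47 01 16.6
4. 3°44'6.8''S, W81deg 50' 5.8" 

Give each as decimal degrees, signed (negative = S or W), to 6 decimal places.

1. 37.955167, -179.947722
2. -12.277222, 70.171864
3. -72.915833, -47.021278
4. -3.735222, -81.834944

Point 1:
  Lat: 37° + 57/60 + 18.6/3600 = 37 + 0.950000 + 0.005167 = 37.9551667
  N → positive
  Longitude: 179 + 56/60 + 51.8/3600 = 179.9477222
  W ⇒ negate
Point 2:
  Lat: 16′ + 38″ = 16.63333′; 12 + 16.63333/60 = 12.2772222
  hemisphere S, so the sign is −
  Longitude: 70° + 10/60 + 18.71/3600 = 70 + 0.166667 + 0.005197 = 70.1718639
  E ⇒ keep positive
Point 3:
  φ: 54′ + 57″ = 54.95000′; 72 + 54.95000/60 = 72.9158333
  S ⇒ negate
  Longitude: 47° + 1/60 + 16.6/3600 = 47 + 0.016667 + 0.004611 = 47.0212778
  hemisphere W, so the sign is −
Point 4:
  φ: 3° + 44/60 + 6.8/3600 = 3 + 0.733333 + 0.001889 = 3.7352222
  hemisphere S, so the sign is −
  Longitude: 81° + 50/60 + 5.8/3600 = 81 + 0.833333 + 0.001611 = 81.8349444
  hemisphere W, so the sign is −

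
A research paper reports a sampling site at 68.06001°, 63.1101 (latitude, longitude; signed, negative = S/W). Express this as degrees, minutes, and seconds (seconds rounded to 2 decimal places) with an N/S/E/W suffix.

68°03′36.04″ N, 63°06′36.36″ E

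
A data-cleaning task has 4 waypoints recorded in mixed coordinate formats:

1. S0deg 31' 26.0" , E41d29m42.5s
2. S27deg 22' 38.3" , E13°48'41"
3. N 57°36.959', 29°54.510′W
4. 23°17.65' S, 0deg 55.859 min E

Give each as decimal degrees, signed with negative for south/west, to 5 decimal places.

Point 1:
  Lat: 31′ + 26″ = 31.43333′; 0 + 31.43333/60 = 0.523889
  S → negative
  λ: 29′ + 42.5″ = 29.70833′; 41 + 29.70833/60 = 41.495139
  E ⇒ keep positive
Point 2:
  Latitude: 27 + 22/60 + 38.3/3600 = 27.377306
  S → negative
  λ: 13 + 48/60 + 41/3600 = 13.811389
  E ⇒ keep positive
Point 3:
  Latitude: 36.959′ = 0.615983°; total 57.615983
  N ⇒ keep positive
  λ: 29 + 54.51/60 = 29.908500
  hemisphere W, so the sign is −
Point 4:
  Lat: 23 + 17.65/60 = 23.294167
  hemisphere S, so the sign is −
  Longitude: 55.859′ = 0.930983°; total 0.930983
  E ⇒ keep positive

1. -0.52389, 41.49514
2. -27.37731, 13.81139
3. 57.61598, -29.90850
4. -23.29417, 0.93098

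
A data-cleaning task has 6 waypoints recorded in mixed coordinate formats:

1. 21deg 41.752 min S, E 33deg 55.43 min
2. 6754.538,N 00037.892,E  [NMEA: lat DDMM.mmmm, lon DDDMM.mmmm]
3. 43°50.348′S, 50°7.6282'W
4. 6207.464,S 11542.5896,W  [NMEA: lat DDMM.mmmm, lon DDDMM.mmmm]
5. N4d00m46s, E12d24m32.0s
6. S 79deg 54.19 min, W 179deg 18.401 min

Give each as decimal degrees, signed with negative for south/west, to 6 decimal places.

1. -21.695867, 33.923833
2. 67.908967, 0.631533
3. -43.839133, -50.127137
4. -62.124400, -115.709827
5. 4.012778, 12.408889
6. -79.903167, -179.306683

Point 1:
  Latitude: 41.752′ = 0.695867°; total 21.6958667
  S → negative
  Longitude: 55.43′ = 0.923833°; total 33.9238333
  E ⇒ keep positive
Point 2:
  φ: degrees = first 2 digits = 67, minutes = 54.538; 67 + 54.538/60 = 67.9089667
  N ⇒ keep positive
  Longitude: degrees = first 3 digits = 0, minutes = 37.892; 0 + 37.892/60 = 0.6315333
  E → positive
Point 3:
  Lat: 43 + 50.348/60 = 43.8391333
  S → negative
  Lon: 7.6282′ = 0.127137°; total 50.1271367
  W → negative
Point 4:
  Latitude: degrees = first 2 digits = 62, minutes = 7.464; 62 + 7.464/60 = 62.1244000
  S → negative
  λ: degrees = first 3 digits = 115, minutes = 42.5896; 115 + 42.5896/60 = 115.7098267
  W → negative
Point 5:
  φ: 4° + 0/60 + 46/3600 = 4 + 0.000000 + 0.012778 = 4.0127778
  N → positive
  Lon: 12° + 24/60 + 32/3600 = 12 + 0.400000 + 0.008889 = 12.4088889
  E → positive
Point 6:
  Lat: 79 + 54.19/60 = 79.9031667
  S ⇒ negate
  Longitude: 179 + 18.401/60 = 179.3066833
  W ⇒ negate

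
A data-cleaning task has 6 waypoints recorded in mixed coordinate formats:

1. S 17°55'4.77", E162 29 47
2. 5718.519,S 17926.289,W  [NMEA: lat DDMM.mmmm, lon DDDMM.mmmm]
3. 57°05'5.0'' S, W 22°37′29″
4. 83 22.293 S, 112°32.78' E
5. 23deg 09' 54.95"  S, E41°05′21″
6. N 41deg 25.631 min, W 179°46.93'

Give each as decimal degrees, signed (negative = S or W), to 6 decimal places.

1. -17.917992, 162.496389
2. -57.308650, -179.438150
3. -57.084722, -22.624722
4. -83.371550, 112.546333
5. -23.165264, 41.089167
6. 41.427183, -179.782167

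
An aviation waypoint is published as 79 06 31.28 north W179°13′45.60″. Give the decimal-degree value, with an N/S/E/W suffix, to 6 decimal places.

79.108689° N, 179.229333° W

Latitude: 79° + 6/60 + 31.28/3600 = 79 + 0.100000 + 0.008689 = 79.1086889
λ: 13′ + 45.6″ = 13.76000′; 179 + 13.76000/60 = 179.2293333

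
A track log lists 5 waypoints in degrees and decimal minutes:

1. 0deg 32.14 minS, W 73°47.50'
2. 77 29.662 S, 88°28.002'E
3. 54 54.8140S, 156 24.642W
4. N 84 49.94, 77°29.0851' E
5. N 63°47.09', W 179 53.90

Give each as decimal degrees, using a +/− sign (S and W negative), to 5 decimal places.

1. -0.53567, -73.79167
2. -77.49437, 88.46670
3. -54.91357, -156.41070
4. 84.83233, 77.48475
5. 63.78483, -179.89833

Point 1:
  φ: 32.14′ = 0.535667°; total 0.535667
  S → negative
  Lon: 47.5′ = 0.791667°; total 73.791667
  W → negative
Point 2:
  Latitude: 29.662′ = 0.494367°; total 77.494367
  S ⇒ negate
  λ: 28.002′ = 0.466700°; total 88.466700
  E ⇒ keep positive
Point 3:
  φ: 54 + 54.814/60 = 54.913567
  S ⇒ negate
  λ: 156 + 24.642/60 = 156.410700
  hemisphere W, so the sign is −
Point 4:
  Lat: 84 + 49.94/60 = 84.832333
  N → positive
  Lon: 29.0851′ = 0.484752°; total 77.484752
  E → positive
Point 5:
  Latitude: 47.09′ = 0.784833°; total 63.784833
  N → positive
  λ: 179 + 53.9/60 = 179.898333
  W → negative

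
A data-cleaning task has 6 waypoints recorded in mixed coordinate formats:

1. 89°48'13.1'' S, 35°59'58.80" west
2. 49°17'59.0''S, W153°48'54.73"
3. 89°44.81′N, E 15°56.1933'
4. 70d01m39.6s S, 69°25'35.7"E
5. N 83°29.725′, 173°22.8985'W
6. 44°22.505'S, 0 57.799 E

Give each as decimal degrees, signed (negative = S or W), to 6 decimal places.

Point 1:
  φ: 48′ + 13.1″ = 48.21833′; 89 + 48.21833/60 = 89.8036389
  S ⇒ negate
  Longitude: 59′ + 58.8″ = 59.98000′; 35 + 59.98000/60 = 35.9996667
  W ⇒ negate
Point 2:
  φ: 49 + 17/60 + 59/3600 = 49.2997222
  S → negative
  Longitude: 153 + 48/60 + 54.73/3600 = 153.8152028
  W → negative
Point 3:
  Lat: 44.81′ = 0.746833°; total 89.7468333
  N → positive
  Longitude: 15 + 56.1933/60 = 15.9365550
  E ⇒ keep positive
Point 4:
  Lat: 70 + 1/60 + 39.6/3600 = 70.0276667
  S ⇒ negate
  Longitude: 25′ + 35.7″ = 25.59500′; 69 + 25.59500/60 = 69.4265833
  E → positive
Point 5:
  φ: 83 + 29.725/60 = 83.4954167
  N ⇒ keep positive
  λ: 22.8985′ = 0.381642°; total 173.3816417
  hemisphere W, so the sign is −
Point 6:
  φ: 44 + 22.505/60 = 44.3750833
  S → negative
  λ: 0 + 57.799/60 = 0.9633167
  E ⇒ keep positive

1. -89.803639, -35.999667
2. -49.299722, -153.815203
3. 89.746833, 15.936555
4. -70.027667, 69.426583
5. 83.495417, -173.381642
6. -44.375083, 0.963317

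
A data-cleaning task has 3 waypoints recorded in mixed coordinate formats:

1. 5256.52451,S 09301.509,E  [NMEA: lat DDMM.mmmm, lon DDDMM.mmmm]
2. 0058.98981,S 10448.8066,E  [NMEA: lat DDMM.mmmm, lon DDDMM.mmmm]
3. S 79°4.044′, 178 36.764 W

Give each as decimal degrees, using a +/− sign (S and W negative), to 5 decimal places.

1. -52.94208, 93.02515
2. -0.98316, 104.81344
3. -79.06740, -178.61273

Point 1:
  φ: degrees = first 2 digits = 52, minutes = 56.52451; 52 + 56.52451/60 = 52.942075
  hemisphere S, so the sign is −
  λ: degrees = first 3 digits = 93, minutes = 1.509; 93 + 1.509/60 = 93.025150
  E → positive
Point 2:
  Latitude: split at 2 digits → 00° and 58.98981′; 0 + 58.98981/60 = 0.983164
  S → negative
  Longitude: degrees = first 3 digits = 104, minutes = 48.8066; 104 + 48.8066/60 = 104.813443
  E ⇒ keep positive
Point 3:
  φ: 4.044′ = 0.067400°; total 79.067400
  S → negative
  Lon: 178 + 36.764/60 = 178.612733
  W → negative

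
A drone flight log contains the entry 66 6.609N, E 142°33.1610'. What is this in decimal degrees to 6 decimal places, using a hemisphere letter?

66.110150° N, 142.552683° E

Lat: 66 + 6.609/60 = 66.1101500
Lon: 33.161′ = 0.552683°; total 142.5526833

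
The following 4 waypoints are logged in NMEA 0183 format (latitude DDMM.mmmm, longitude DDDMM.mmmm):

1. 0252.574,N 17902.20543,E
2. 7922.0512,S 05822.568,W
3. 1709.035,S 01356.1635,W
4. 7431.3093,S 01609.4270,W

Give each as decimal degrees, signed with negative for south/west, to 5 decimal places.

1. 2.87623, 179.03676
2. -79.36752, -58.37613
3. -17.15058, -13.93606
4. -74.52182, -16.15712

Point 1:
  Latitude: degrees = first 2 digits = 2, minutes = 52.574; 2 + 52.574/60 = 2.876233
  N ⇒ keep positive
  Longitude: split at 3 digits → 179° and 2.20543′; 179 + 2.20543/60 = 179.036757
  E → positive
Point 2:
  Lat: degrees = first 2 digits = 79, minutes = 22.0512; 79 + 22.0512/60 = 79.367520
  hemisphere S, so the sign is −
  λ: degrees = first 3 digits = 58, minutes = 22.568; 58 + 22.568/60 = 58.376133
  W ⇒ negate
Point 3:
  Latitude: split at 2 digits → 17° and 9.035′; 17 + 9.035/60 = 17.150583
  S ⇒ negate
  λ: split at 3 digits → 013° and 56.1635′; 13 + 56.1635/60 = 13.936058
  hemisphere W, so the sign is −
Point 4:
  Lat: split at 2 digits → 74° and 31.3093′; 74 + 31.3093/60 = 74.521822
  hemisphere S, so the sign is −
  Lon: degrees = first 3 digits = 16, minutes = 9.427; 16 + 9.427/60 = 16.157117
  hemisphere W, so the sign is −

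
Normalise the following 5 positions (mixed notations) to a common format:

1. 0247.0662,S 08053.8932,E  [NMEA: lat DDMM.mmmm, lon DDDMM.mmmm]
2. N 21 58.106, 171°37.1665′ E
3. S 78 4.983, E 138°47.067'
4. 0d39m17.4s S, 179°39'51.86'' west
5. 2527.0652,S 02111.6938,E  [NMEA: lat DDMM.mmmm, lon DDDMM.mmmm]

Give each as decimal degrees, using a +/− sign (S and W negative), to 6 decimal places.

1. -2.784437, 80.898220
2. 21.968433, 171.619442
3. -78.083050, 138.784450
4. -0.654833, -179.664406
5. -25.451087, 21.194897

Point 1:
  φ: split at 2 digits → 02° and 47.0662′; 2 + 47.0662/60 = 2.7844367
  hemisphere S, so the sign is −
  Longitude: degrees = first 3 digits = 80, minutes = 53.8932; 80 + 53.8932/60 = 80.8982200
  E → positive
Point 2:
  Lat: 58.106′ = 0.968433°; total 21.9684333
  N → positive
  Longitude: 171 + 37.1665/60 = 171.6194417
  E ⇒ keep positive
Point 3:
  φ: 4.983′ = 0.083050°; total 78.0830500
  S ⇒ negate
  λ: 138 + 47.067/60 = 138.7844500
  E ⇒ keep positive
Point 4:
  φ: 39′ + 17.4″ = 39.29000′; 0 + 39.29000/60 = 0.6548333
  S ⇒ negate
  Longitude: 179 + 39/60 + 51.86/3600 = 179.6644056
  W → negative
Point 5:
  Lat: degrees = first 2 digits = 25, minutes = 27.0652; 25 + 27.0652/60 = 25.4510867
  S ⇒ negate
  Lon: degrees = first 3 digits = 21, minutes = 11.6938; 21 + 11.6938/60 = 21.1948967
  E → positive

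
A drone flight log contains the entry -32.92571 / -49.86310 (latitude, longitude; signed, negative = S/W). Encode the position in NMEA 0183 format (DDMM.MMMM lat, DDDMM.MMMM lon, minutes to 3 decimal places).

3255.543,S / 04951.786,W

Latitude is negative → S; |value| = 32.925710
Lat: fractional part 0.925710 → 55.54260 minutes
Longitude is negative → W; |value| = 49.863100
Longitude: minutes = (49.863100 − 49) × 60 = 51.78600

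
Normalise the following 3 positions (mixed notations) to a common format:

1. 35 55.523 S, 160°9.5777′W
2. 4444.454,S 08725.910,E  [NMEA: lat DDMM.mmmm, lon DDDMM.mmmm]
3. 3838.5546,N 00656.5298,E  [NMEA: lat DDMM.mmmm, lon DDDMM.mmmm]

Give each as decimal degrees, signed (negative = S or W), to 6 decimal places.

1. -35.925383, -160.159628
2. -44.740900, 87.431833
3. 38.642577, 6.942163

Point 1:
  φ: 35 + 55.523/60 = 35.9253833
  S → negative
  Longitude: 9.5777′ = 0.159628°; total 160.1596283
  W ⇒ negate
Point 2:
  Latitude: degrees = first 2 digits = 44, minutes = 44.454; 44 + 44.454/60 = 44.7409000
  S → negative
  Longitude: degrees = first 3 digits = 87, minutes = 25.91; 87 + 25.91/60 = 87.4318333
  E → positive
Point 3:
  Latitude: degrees = first 2 digits = 38, minutes = 38.5546; 38 + 38.5546/60 = 38.6425767
  N → positive
  Longitude: degrees = first 3 digits = 6, minutes = 56.5298; 6 + 56.5298/60 = 6.9421633
  E → positive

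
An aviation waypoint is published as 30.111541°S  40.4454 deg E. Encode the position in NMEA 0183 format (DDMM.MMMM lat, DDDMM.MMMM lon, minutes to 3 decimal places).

Lat: 30° + 0.111541 × 60 = 30° 6.69246′
Lon: 40° + 0.445400 × 60 = 40° 26.72400′

3006.692,S / 04026.724,E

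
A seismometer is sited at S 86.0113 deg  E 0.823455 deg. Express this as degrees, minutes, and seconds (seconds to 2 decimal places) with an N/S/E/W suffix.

Lat: 0.011300° → 0.67800′; 0.67800 × 60 = 40.6800″
λ: 0.823455° → 49.40730′; 0.40730 × 60 = 24.4380″

86°00′40.68″ S, 0°49′24.44″ E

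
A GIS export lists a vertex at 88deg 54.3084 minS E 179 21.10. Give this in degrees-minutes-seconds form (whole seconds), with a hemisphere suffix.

Latitude: 54.30840′ → 54′ and 0.30840 × 60 = 18.50″
Lon: fractional minutes 0.10000 × 60 = 6.00″

88°54′19″ S, 179°21′6″ E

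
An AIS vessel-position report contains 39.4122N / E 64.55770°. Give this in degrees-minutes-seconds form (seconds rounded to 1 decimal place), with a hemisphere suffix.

39°24′43.9″ N, 64°33′27.7″ E

Lat: 0.412200° → 24.73200′; 0.73200 × 60 = 43.920″
Longitude: 0.557700 × 60 = 33.46200′ → 33′, remainder × 60 = 27.720″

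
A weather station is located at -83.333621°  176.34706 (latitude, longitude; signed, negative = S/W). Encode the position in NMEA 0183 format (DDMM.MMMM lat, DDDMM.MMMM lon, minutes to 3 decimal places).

Latitude is negative → S; |value| = 83.333621
Latitude: fractional part 0.333621 → 20.01726 minutes
Lon: fractional part 0.347060 → 20.82360 minutes

8320.017,S / 17620.824,E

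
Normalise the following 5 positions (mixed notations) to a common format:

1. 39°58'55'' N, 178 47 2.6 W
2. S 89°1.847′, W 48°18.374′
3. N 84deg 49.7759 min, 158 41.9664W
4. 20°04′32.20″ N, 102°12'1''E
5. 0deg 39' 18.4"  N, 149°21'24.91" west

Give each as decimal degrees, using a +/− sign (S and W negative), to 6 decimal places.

1. 39.981944, -178.784056
2. -89.030783, -48.306233
3. 84.829598, -158.699440
4. 20.075611, 102.200278
5. 0.655111, -149.356919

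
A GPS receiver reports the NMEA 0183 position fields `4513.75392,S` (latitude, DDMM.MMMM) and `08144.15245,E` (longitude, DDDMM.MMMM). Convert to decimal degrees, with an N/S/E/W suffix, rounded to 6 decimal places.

45.229232° S, 81.735874° E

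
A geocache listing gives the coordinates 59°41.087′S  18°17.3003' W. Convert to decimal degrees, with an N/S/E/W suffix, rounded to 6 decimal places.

59.684783° S, 18.288338° W

φ: 41.087′ = 0.684783°; total 59.6847833
Lon: 18 + 17.3003/60 = 18.2883383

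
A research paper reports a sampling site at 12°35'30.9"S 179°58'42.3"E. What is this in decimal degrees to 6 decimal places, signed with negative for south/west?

-12.591917, 179.978417

Latitude: 12 + 35/60 + 30.9/3600 = 12.5919167
S → negative
Longitude: 179 + 58/60 + 42.3/3600 = 179.9784167
E → positive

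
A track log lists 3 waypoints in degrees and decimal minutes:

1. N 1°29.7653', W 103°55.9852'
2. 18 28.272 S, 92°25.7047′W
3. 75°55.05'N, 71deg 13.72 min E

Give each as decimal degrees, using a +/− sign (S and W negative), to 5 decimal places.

Point 1:
  Lat: 29.7653′ = 0.496088°; total 1.496088
  N ⇒ keep positive
  Lon: 103 + 55.9852/60 = 103.933087
  hemisphere W, so the sign is −
Point 2:
  Lat: 18 + 28.272/60 = 18.471200
  S → negative
  Longitude: 25.7047′ = 0.428412°; total 92.428412
  W → negative
Point 3:
  Lat: 75 + 55.05/60 = 75.917500
  N ⇒ keep positive
  λ: 71 + 13.72/60 = 71.228667
  E → positive

1. 1.49609, -103.93309
2. -18.47120, -92.42841
3. 75.91750, 71.22867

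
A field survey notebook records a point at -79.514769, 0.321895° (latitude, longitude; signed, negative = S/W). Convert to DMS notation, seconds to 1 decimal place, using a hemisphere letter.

Latitude is negative → S; |value| = 79.514769
φ: whole degrees 79; 30.88614′ → 30′ and 53.168″
Lon: 0.321895 × 60 = 19.31370′ → 19′, remainder × 60 = 18.822″

79°30′53.2″ S, 0°19′18.8″ E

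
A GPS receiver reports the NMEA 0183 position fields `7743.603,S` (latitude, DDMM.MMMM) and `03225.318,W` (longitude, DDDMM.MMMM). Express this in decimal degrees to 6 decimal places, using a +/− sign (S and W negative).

Lat: degrees = first 2 digits = 77, minutes = 43.603; 77 + 43.603/60 = 77.7267167
S → negative
λ: degrees = first 3 digits = 32, minutes = 25.318; 32 + 25.318/60 = 32.4219667
hemisphere W, so the sign is −

-77.726717, -32.421967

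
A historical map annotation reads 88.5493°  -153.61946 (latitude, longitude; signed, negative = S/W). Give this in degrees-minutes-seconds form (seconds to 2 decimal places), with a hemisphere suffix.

88°32′57.48″ N, 153°37′10.06″ W

Latitude: 0.549300° → 32.95800′; 0.95800 × 60 = 57.4800″
Longitude is negative → W; |value| = 153.619460
Lon: 0.619460 × 60 = 37.16760′ → 37′, remainder × 60 = 10.0560″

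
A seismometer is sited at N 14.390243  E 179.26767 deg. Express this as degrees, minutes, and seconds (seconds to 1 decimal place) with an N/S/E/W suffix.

14°23′24.9″ N, 179°16′3.6″ E

Lat: whole degrees 14; 23.41458′ → 23′ and 24.875″
Longitude: 0.267670° → 16.06020′; 0.06020 × 60 = 3.612″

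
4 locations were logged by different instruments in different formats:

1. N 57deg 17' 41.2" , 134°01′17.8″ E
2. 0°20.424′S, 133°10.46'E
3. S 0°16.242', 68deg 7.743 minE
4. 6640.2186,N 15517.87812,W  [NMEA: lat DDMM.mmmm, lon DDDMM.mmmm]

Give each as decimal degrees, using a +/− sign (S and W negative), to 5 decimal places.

1. 57.29478, 134.02161
2. -0.34040, 133.17433
3. -0.27070, 68.12905
4. 66.67031, -155.29797

Point 1:
  φ: 57° + 17/60 + 41.2/3600 = 57 + 0.283333 + 0.011444 = 57.294778
  N → positive
  Longitude: 1′ + 17.8″ = 1.29667′; 134 + 1.29667/60 = 134.021611
  E ⇒ keep positive
Point 2:
  Latitude: 0 + 20.424/60 = 0.340400
  hemisphere S, so the sign is −
  λ: 133 + 10.46/60 = 133.174333
  E ⇒ keep positive
Point 3:
  φ: 0 + 16.242/60 = 0.270700
  hemisphere S, so the sign is −
  λ: 68 + 7.743/60 = 68.129050
  E → positive
Point 4:
  Latitude: degrees = first 2 digits = 66, minutes = 40.2186; 66 + 40.2186/60 = 66.670310
  N → positive
  Longitude: degrees = first 3 digits = 155, minutes = 17.87812; 155 + 17.87812/60 = 155.297969
  W ⇒ negate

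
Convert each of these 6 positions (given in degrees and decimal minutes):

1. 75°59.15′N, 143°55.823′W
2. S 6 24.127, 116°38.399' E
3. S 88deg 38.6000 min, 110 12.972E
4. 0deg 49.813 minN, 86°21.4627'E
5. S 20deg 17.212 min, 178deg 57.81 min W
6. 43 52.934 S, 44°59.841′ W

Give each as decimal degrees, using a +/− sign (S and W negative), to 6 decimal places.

Point 1:
  Lat: 75 + 59.15/60 = 75.9858333
  N ⇒ keep positive
  Longitude: 143 + 55.823/60 = 143.9303833
  W ⇒ negate
Point 2:
  Lat: 6 + 24.127/60 = 6.4021167
  S → negative
  Longitude: 116 + 38.399/60 = 116.6399833
  E ⇒ keep positive
Point 3:
  Latitude: 88 + 38.6/60 = 88.6433333
  hemisphere S, so the sign is −
  λ: 110 + 12.972/60 = 110.2162000
  E → positive
Point 4:
  φ: 49.813′ = 0.830217°; total 0.8302167
  N ⇒ keep positive
  Longitude: 86 + 21.4627/60 = 86.3577117
  E → positive
Point 5:
  Lat: 20 + 17.212/60 = 20.2868667
  hemisphere S, so the sign is −
  Lon: 57.81′ = 0.963500°; total 178.9635000
  W → negative
Point 6:
  φ: 52.934′ = 0.882233°; total 43.8822333
  S ⇒ negate
  Longitude: 44 + 59.841/60 = 44.9973500
  W → negative

1. 75.985833, -143.930383
2. -6.402117, 116.639983
3. -88.643333, 110.216200
4. 0.830217, 86.357712
5. -20.286867, -178.963500
6. -43.882233, -44.997350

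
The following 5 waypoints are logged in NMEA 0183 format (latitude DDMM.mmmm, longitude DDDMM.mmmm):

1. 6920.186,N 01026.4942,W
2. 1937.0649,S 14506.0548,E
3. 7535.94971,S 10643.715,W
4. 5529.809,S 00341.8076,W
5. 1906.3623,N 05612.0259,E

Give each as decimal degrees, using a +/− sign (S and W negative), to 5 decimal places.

1. 69.33643, -10.44157
2. -19.61775, 145.10091
3. -75.59916, -106.72858
4. -55.49682, -3.69679
5. 19.10604, 56.20043

Point 1:
  Latitude: split at 2 digits → 69° and 20.186′; 69 + 20.186/60 = 69.336433
  N ⇒ keep positive
  Lon: degrees = first 3 digits = 10, minutes = 26.4942; 10 + 26.4942/60 = 10.441570
  W ⇒ negate
Point 2:
  Lat: degrees = first 2 digits = 19, minutes = 37.0649; 19 + 37.0649/60 = 19.617748
  S ⇒ negate
  Longitude: split at 3 digits → 145° and 6.0548′; 145 + 6.0548/60 = 145.100913
  E ⇒ keep positive
Point 3:
  φ: split at 2 digits → 75° and 35.94971′; 75 + 35.94971/60 = 75.599162
  S ⇒ negate
  Lon: degrees = first 3 digits = 106, minutes = 43.715; 106 + 43.715/60 = 106.728583
  hemisphere W, so the sign is −
Point 4:
  φ: split at 2 digits → 55° and 29.809′; 55 + 29.809/60 = 55.496817
  hemisphere S, so the sign is −
  Longitude: split at 3 digits → 003° and 41.8076′; 3 + 41.8076/60 = 3.696793
  W ⇒ negate
Point 5:
  Lat: degrees = first 2 digits = 19, minutes = 6.3623; 19 + 6.3623/60 = 19.106038
  N → positive
  Longitude: split at 3 digits → 056° and 12.0259′; 56 + 12.0259/60 = 56.200432
  E → positive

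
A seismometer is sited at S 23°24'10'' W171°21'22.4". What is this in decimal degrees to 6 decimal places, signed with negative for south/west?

φ: 23 + 24/60 + 10/3600 = 23.4027778
hemisphere S, so the sign is −
Longitude: 171° + 21/60 + 22.4/3600 = 171 + 0.350000 + 0.006222 = 171.3562222
W → negative

-23.402778, -171.356222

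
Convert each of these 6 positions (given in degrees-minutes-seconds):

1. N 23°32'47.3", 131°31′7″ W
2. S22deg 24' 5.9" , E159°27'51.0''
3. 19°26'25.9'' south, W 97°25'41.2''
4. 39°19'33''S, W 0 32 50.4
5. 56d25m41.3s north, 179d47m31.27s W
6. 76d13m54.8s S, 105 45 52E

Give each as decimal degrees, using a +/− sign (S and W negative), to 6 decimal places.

1. 23.546472, -131.518611
2. -22.401639, 159.464167
3. -19.440528, -97.428111
4. -39.325833, -0.547333
5. 56.428139, -179.792019
6. -76.231889, 105.764444

Point 1:
  φ: 23 + 32/60 + 47.3/3600 = 23.5464722
  N → positive
  λ: 131 + 31/60 + 7/3600 = 131.5186111
  W → negative
Point 2:
  Latitude: 22° + 24/60 + 5.9/3600 = 22 + 0.400000 + 0.001639 = 22.4016389
  S ⇒ negate
  Lon: 159 + 27/60 + 51/3600 = 159.4641667
  E → positive
Point 3:
  Lat: 19° + 26/60 + 25.9/3600 = 19 + 0.433333 + 0.007194 = 19.4405278
  S ⇒ negate
  λ: 25′ + 41.2″ = 25.68667′; 97 + 25.68667/60 = 97.4281111
  W → negative
Point 4:
  φ: 19′ + 33″ = 19.55000′; 39 + 19.55000/60 = 39.3258333
  hemisphere S, so the sign is −
  Lon: 32′ + 50.4″ = 32.84000′; 0 + 32.84000/60 = 0.5473333
  W ⇒ negate
Point 5:
  φ: 56° + 25/60 + 41.3/3600 = 56 + 0.416667 + 0.011472 = 56.4281389
  N ⇒ keep positive
  Longitude: 179 + 47/60 + 31.27/3600 = 179.7920194
  W → negative
Point 6:
  Latitude: 13′ + 54.8″ = 13.91333′; 76 + 13.91333/60 = 76.2318889
  S ⇒ negate
  λ: 105° + 45/60 + 52/3600 = 105 + 0.750000 + 0.014444 = 105.7644444
  E ⇒ keep positive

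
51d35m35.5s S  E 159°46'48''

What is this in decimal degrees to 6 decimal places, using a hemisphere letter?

51.593194° S, 159.780000° E

Latitude: 51° + 35/60 + 35.5/3600 = 51 + 0.583333 + 0.009861 = 51.5931944
Longitude: 46′ + 48″ = 46.80000′; 159 + 46.80000/60 = 159.7800000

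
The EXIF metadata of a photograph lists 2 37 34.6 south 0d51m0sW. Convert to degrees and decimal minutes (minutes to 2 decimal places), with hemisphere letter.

Lat: 37 + 34.6/60 = 37.5767′
λ: 51 + 0/60 = 51.0000′

2° 37.58′ S, 0° 51.00′ W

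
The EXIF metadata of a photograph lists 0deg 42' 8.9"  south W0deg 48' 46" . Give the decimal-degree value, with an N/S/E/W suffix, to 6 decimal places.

Lat: 42′ + 8.9″ = 42.14833′; 0 + 42.14833/60 = 0.7024722
Lon: 0 + 48/60 + 46/3600 = 0.8127778

0.702472° S, 0.812778° W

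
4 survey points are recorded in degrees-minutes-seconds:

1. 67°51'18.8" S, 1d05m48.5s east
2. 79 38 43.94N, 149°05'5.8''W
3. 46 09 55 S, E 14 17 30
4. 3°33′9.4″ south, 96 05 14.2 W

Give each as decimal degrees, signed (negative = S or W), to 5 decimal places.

1. -67.85522, 1.09681
2. 79.64554, -149.08494
3. -46.16528, 14.29167
4. -3.55261, -96.08728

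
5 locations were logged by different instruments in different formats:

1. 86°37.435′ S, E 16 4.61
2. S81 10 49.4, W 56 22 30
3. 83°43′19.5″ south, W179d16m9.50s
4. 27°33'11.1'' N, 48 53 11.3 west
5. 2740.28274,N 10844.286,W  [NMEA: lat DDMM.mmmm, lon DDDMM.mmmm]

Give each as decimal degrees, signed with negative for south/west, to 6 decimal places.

1. -86.623917, 16.076833
2. -81.180389, -56.375000
3. -83.722083, -179.269306
4. 27.553083, -48.886472
5. 27.671379, -108.738100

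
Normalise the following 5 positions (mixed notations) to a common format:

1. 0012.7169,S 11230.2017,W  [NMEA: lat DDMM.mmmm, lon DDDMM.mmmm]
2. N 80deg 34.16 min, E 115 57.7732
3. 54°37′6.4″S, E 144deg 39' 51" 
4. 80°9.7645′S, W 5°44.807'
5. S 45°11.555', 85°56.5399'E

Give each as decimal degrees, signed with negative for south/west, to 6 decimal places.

1. -0.211948, -112.503362
2. 80.569333, 115.962887
3. -54.618444, 144.664167
4. -80.162742, -5.746783
5. -45.192583, 85.942332

Point 1:
  Lat: degrees = first 2 digits = 0, minutes = 12.7169; 0 + 12.7169/60 = 0.2119483
  S → negative
  Lon: split at 3 digits → 112° and 30.2017′; 112 + 30.2017/60 = 112.5033617
  hemisphere W, so the sign is −
Point 2:
  Lat: 80 + 34.16/60 = 80.5693333
  N ⇒ keep positive
  Lon: 57.7732′ = 0.962887°; total 115.9628867
  E → positive
Point 3:
  Lat: 54° + 37/60 + 6.4/3600 = 54 + 0.616667 + 0.001778 = 54.6184444
  hemisphere S, so the sign is −
  λ: 144 + 39/60 + 51/3600 = 144.6641667
  E ⇒ keep positive
Point 4:
  Lat: 9.7645′ = 0.162742°; total 80.1627417
  S → negative
  λ: 5 + 44.807/60 = 5.7467833
  hemisphere W, so the sign is −
Point 5:
  φ: 45 + 11.555/60 = 45.1925833
  S → negative
  λ: 56.5399′ = 0.942332°; total 85.9423317
  E → positive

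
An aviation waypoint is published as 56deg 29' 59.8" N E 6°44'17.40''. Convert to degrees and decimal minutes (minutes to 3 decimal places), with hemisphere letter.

56° 29.997′ N, 6° 44.290′ E

Latitude: seconds/60 = 0.99667; minutes = 29 + 0.99667 = 29.99667
λ: 44 + 17.4/60 = 44.29000′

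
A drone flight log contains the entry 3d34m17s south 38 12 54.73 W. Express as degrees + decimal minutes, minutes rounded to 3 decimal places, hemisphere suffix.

Lat: seconds/60 = 0.28333; minutes = 34 + 0.28333 = 34.28333
λ: 12 + 54.73/60 = 12.91217′

3° 34.283′ S, 38° 12.912′ W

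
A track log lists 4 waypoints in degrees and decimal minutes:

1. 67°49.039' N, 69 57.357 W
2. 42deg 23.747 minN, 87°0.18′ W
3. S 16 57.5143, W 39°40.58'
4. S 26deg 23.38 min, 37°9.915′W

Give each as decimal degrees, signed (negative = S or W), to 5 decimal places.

1. 67.81732, -69.95595
2. 42.39578, -87.00300
3. -16.95857, -39.67633
4. -26.38967, -37.16525

Point 1:
  Latitude: 49.039′ = 0.817317°; total 67.817317
  N ⇒ keep positive
  λ: 57.357′ = 0.955950°; total 69.955950
  W ⇒ negate
Point 2:
  φ: 42 + 23.747/60 = 42.395783
  N ⇒ keep positive
  Lon: 87 + 0.18/60 = 87.003000
  W ⇒ negate
Point 3:
  φ: 57.5143′ = 0.958572°; total 16.958572
  S → negative
  Lon: 39 + 40.58/60 = 39.676333
  W → negative
Point 4:
  φ: 23.38′ = 0.389667°; total 26.389667
  S ⇒ negate
  Lon: 37 + 9.915/60 = 37.165250
  W ⇒ negate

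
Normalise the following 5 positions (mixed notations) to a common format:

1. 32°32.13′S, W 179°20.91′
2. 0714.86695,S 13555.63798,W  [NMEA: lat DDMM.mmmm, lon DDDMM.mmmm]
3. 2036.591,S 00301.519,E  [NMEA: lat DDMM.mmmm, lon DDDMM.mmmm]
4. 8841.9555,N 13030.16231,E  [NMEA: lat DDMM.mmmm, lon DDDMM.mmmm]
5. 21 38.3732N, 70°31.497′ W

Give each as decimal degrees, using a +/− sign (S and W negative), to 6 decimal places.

Point 1:
  Latitude: 32 + 32.13/60 = 32.5355000
  hemisphere S, so the sign is −
  λ: 179 + 20.91/60 = 179.3485000
  hemisphere W, so the sign is −
Point 2:
  φ: degrees = first 2 digits = 7, minutes = 14.86695; 7 + 14.86695/60 = 7.2477825
  S → negative
  Longitude: split at 3 digits → 135° and 55.63798′; 135 + 55.63798/60 = 135.9272997
  W → negative
Point 3:
  Latitude: split at 2 digits → 20° and 36.591′; 20 + 36.591/60 = 20.6098500
  S ⇒ negate
  Longitude: degrees = first 3 digits = 3, minutes = 1.519; 3 + 1.519/60 = 3.0253167
  E → positive
Point 4:
  φ: split at 2 digits → 88° and 41.9555′; 88 + 41.9555/60 = 88.6992583
  N ⇒ keep positive
  Longitude: degrees = first 3 digits = 130, minutes = 30.16231; 130 + 30.16231/60 = 130.5027052
  E → positive
Point 5:
  Lat: 38.3732′ = 0.639553°; total 21.6395533
  N ⇒ keep positive
  λ: 70 + 31.497/60 = 70.5249500
  W → negative

1. -32.535500, -179.348500
2. -7.247783, -135.927300
3. -20.609850, 3.025317
4. 88.699258, 130.502705
5. 21.639553, -70.524950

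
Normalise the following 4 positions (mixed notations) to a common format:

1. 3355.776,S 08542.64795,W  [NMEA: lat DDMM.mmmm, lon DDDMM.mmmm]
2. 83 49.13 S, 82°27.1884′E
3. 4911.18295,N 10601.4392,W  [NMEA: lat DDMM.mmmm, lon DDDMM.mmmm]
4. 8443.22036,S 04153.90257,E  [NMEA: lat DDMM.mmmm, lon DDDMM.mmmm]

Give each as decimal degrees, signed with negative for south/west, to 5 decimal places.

1. -33.92960, -85.71080
2. -83.81883, 82.45314
3. 49.18638, -106.02399
4. -84.72034, 41.89838

Point 1:
  Latitude: degrees = first 2 digits = 33, minutes = 55.776; 33 + 55.776/60 = 33.929600
  S → negative
  Longitude: split at 3 digits → 085° and 42.64795′; 85 + 42.64795/60 = 85.710799
  W → negative
Point 2:
  Lat: 49.13′ = 0.818833°; total 83.818833
  S ⇒ negate
  λ: 82 + 27.1884/60 = 82.453140
  E ⇒ keep positive
Point 3:
  Latitude: degrees = first 2 digits = 49, minutes = 11.18295; 49 + 11.18295/60 = 49.186383
  N → positive
  λ: split at 3 digits → 106° and 1.4392′; 106 + 1.4392/60 = 106.023987
  W ⇒ negate
Point 4:
  φ: degrees = first 2 digits = 84, minutes = 43.22036; 84 + 43.22036/60 = 84.720339
  S → negative
  Longitude: split at 3 digits → 041° and 53.90257′; 41 + 53.90257/60 = 41.898376
  E → positive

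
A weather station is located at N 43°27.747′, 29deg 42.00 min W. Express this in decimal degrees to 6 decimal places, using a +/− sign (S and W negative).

43.462450, -29.700000

φ: 27.747′ = 0.462450°; total 43.4624500
N ⇒ keep positive
λ: 42′ = 0.700000°; total 29.7000000
W → negative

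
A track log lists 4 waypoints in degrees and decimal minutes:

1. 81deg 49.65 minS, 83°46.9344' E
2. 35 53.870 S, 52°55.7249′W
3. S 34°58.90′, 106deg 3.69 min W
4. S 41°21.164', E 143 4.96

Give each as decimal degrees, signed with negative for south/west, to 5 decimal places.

1. -81.82750, 83.78224
2. -35.89783, -52.92875
3. -34.98167, -106.06150
4. -41.35273, 143.08267

Point 1:
  Latitude: 81 + 49.65/60 = 81.827500
  hemisphere S, so the sign is −
  λ: 46.9344′ = 0.782240°; total 83.782240
  E → positive
Point 2:
  φ: 53.87′ = 0.897833°; total 35.897833
  S → negative
  Longitude: 55.7249′ = 0.928748°; total 52.928748
  hemisphere W, so the sign is −
Point 3:
  Latitude: 58.9′ = 0.981667°; total 34.981667
  S → negative
  Lon: 3.69′ = 0.061500°; total 106.061500
  W ⇒ negate
Point 4:
  Latitude: 41 + 21.164/60 = 41.352733
  S → negative
  Lon: 143 + 4.96/60 = 143.082667
  E → positive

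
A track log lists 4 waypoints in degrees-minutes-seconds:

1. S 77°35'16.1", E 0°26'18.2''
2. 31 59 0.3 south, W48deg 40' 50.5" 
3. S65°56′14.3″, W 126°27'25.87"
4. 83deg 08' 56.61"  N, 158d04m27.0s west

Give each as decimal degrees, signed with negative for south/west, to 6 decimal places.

Point 1:
  Lat: 35′ + 16.1″ = 35.26833′; 77 + 35.26833/60 = 77.5878056
  hemisphere S, so the sign is −
  λ: 26′ + 18.2″ = 26.30333′; 0 + 26.30333/60 = 0.4383889
  E ⇒ keep positive
Point 2:
  Lat: 59′ + 0.3″ = 59.00500′; 31 + 59.00500/60 = 31.9834167
  hemisphere S, so the sign is −
  Lon: 48 + 40/60 + 50.5/3600 = 48.6806944
  W ⇒ negate
Point 3:
  Lat: 65° + 56/60 + 14.3/3600 = 65 + 0.933333 + 0.003972 = 65.9373056
  S ⇒ negate
  Longitude: 126° + 27/60 + 25.87/3600 = 126 + 0.450000 + 0.007186 = 126.4571861
  W ⇒ negate
Point 4:
  Lat: 8′ + 56.61″ = 8.94350′; 83 + 8.94350/60 = 83.1490583
  N ⇒ keep positive
  λ: 158° + 4/60 + 27/3600 = 158 + 0.066667 + 0.007500 = 158.0741667
  W → negative

1. -77.587806, 0.438389
2. -31.983417, -48.680694
3. -65.937306, -126.457186
4. 83.149058, -158.074167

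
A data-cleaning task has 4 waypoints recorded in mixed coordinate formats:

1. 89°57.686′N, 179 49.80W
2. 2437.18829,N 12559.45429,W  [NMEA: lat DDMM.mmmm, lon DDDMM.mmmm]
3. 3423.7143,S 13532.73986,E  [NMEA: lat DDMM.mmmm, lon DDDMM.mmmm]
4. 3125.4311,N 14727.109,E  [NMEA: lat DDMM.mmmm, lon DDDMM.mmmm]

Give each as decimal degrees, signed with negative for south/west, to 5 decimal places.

Point 1:
  Lat: 57.686′ = 0.961433°; total 89.961433
  N ⇒ keep positive
  Longitude: 49.8′ = 0.830000°; total 179.830000
  W ⇒ negate
Point 2:
  φ: degrees = first 2 digits = 24, minutes = 37.18829; 24 + 37.18829/60 = 24.619805
  N ⇒ keep positive
  Lon: degrees = first 3 digits = 125, minutes = 59.45429; 125 + 59.45429/60 = 125.990905
  W → negative
Point 3:
  φ: split at 2 digits → 34° and 23.7143′; 34 + 23.7143/60 = 34.395238
  S ⇒ negate
  λ: split at 3 digits → 135° and 32.73986′; 135 + 32.73986/60 = 135.545664
  E → positive
Point 4:
  Lat: degrees = first 2 digits = 31, minutes = 25.4311; 31 + 25.4311/60 = 31.423852
  N → positive
  Lon: degrees = first 3 digits = 147, minutes = 27.109; 147 + 27.109/60 = 147.451817
  E ⇒ keep positive

1. 89.96143, -179.83000
2. 24.61980, -125.99090
3. -34.39524, 135.54566
4. 31.42385, 147.45182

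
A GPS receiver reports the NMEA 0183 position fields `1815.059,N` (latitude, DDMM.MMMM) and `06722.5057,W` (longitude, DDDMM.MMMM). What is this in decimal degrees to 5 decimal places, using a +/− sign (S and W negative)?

18.25098, -67.37510

Latitude: split at 2 digits → 18° and 15.059′; 18 + 15.059/60 = 18.250983
N ⇒ keep positive
Lon: split at 3 digits → 067° and 22.5057′; 67 + 22.5057/60 = 67.375095
hemisphere W, so the sign is −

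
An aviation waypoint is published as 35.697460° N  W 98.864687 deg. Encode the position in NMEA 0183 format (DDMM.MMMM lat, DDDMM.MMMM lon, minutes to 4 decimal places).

Latitude: fractional part 0.697460 → 41.847600 minutes
λ: fractional part 0.864687 → 51.881220 minutes

3541.8476,N / 09851.8812,W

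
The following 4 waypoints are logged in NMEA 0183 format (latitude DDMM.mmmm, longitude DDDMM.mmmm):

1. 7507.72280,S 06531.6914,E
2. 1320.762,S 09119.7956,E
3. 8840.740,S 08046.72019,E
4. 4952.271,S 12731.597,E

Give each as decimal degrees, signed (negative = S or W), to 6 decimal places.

1. -75.128713, 65.528190
2. -13.346033, 91.329927
3. -88.679000, 80.778670
4. -49.871183, 127.526617

Point 1:
  Latitude: split at 2 digits → 75° and 7.7228′; 75 + 7.7228/60 = 75.1287133
  S ⇒ negate
  λ: split at 3 digits → 065° and 31.6914′; 65 + 31.6914/60 = 65.5281900
  E → positive
Point 2:
  φ: split at 2 digits → 13° and 20.762′; 13 + 20.762/60 = 13.3460333
  S → negative
  λ: degrees = first 3 digits = 91, minutes = 19.7956; 91 + 19.7956/60 = 91.3299267
  E → positive
Point 3:
  Latitude: split at 2 digits → 88° and 40.74′; 88 + 40.74/60 = 88.6790000
  S → negative
  λ: degrees = first 3 digits = 80, minutes = 46.72019; 80 + 46.72019/60 = 80.7786698
  E ⇒ keep positive
Point 4:
  Latitude: split at 2 digits → 49° and 52.271′; 49 + 52.271/60 = 49.8711833
  hemisphere S, so the sign is −
  Longitude: split at 3 digits → 127° and 31.597′; 127 + 31.597/60 = 127.5266167
  E → positive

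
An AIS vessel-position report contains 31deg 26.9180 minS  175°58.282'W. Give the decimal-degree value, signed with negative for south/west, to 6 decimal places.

-31.448633, -175.971367

Lat: 26.918′ = 0.448633°; total 31.4486333
S → negative
λ: 58.282′ = 0.971367°; total 175.9713667
W → negative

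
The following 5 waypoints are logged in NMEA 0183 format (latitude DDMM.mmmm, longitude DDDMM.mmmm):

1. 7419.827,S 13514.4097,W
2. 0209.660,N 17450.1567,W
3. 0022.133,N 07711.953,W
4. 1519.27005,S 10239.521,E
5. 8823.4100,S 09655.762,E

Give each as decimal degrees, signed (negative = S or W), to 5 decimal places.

1. -74.33045, -135.24016
2. 2.16100, -174.83595
3. 0.36888, -77.19922
4. -15.32117, 102.65868
5. -88.39017, 96.92937

Point 1:
  φ: degrees = first 2 digits = 74, minutes = 19.827; 74 + 19.827/60 = 74.330450
  hemisphere S, so the sign is −
  Lon: degrees = first 3 digits = 135, minutes = 14.4097; 135 + 14.4097/60 = 135.240162
  W ⇒ negate
Point 2:
  φ: split at 2 digits → 02° and 9.66′; 2 + 9.66/60 = 2.161000
  N → positive
  Longitude: degrees = first 3 digits = 174, minutes = 50.1567; 174 + 50.1567/60 = 174.835945
  W ⇒ negate
Point 3:
  Latitude: split at 2 digits → 00° and 22.133′; 0 + 22.133/60 = 0.368883
  N ⇒ keep positive
  λ: split at 3 digits → 077° and 11.953′; 77 + 11.953/60 = 77.199217
  W ⇒ negate
Point 4:
  Latitude: split at 2 digits → 15° and 19.27005′; 15 + 19.27005/60 = 15.321168
  hemisphere S, so the sign is −
  Lon: degrees = first 3 digits = 102, minutes = 39.521; 102 + 39.521/60 = 102.658683
  E → positive
Point 5:
  Lat: split at 2 digits → 88° and 23.41′; 88 + 23.41/60 = 88.390167
  hemisphere S, so the sign is −
  Lon: split at 3 digits → 096° and 55.762′; 96 + 55.762/60 = 96.929367
  E → positive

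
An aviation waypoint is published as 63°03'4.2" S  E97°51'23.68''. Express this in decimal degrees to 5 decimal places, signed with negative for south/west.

-63.05117, 97.85658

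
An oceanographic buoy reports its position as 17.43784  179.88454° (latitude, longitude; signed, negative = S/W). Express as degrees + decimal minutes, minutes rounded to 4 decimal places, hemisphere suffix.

17° 26.2704′ N, 179° 53.0724′ E

Latitude: fractional part 0.437840 → 26.270400 minutes
λ: 179° + 0.884540 × 60 = 179° 53.072400′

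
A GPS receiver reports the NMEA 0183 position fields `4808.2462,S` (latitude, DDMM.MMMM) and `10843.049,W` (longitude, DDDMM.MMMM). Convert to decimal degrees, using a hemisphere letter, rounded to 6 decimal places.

48.137437° S, 108.717483° W

φ: split at 2 digits → 48° and 8.2462′; 48 + 8.2462/60 = 48.1374367
Longitude: split at 3 digits → 108° and 43.049′; 108 + 43.049/60 = 108.7174833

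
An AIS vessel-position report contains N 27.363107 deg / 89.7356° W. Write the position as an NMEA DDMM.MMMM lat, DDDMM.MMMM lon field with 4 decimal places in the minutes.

2721.7864,N / 08944.1360,W

φ: 27° + 0.363107 × 60 = 27° 21.786420′
Lon: fractional part 0.735600 → 44.136000 minutes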